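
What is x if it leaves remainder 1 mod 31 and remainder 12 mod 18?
156

Using Chinese Remainder Theorem:
M = 31 × 18 = 558
M1 = 18, M2 = 31
y1 = 18^(-1) mod 31 = 19
y2 = 31^(-1) mod 18 = 7
x = (1×18×19 + 12×31×7) mod 558 = 156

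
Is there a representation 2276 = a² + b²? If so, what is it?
26² + 40² (a=26, b=40)

Factorization: 2276 = 2^2 × 569
By Fermat: n is sum of two squares iff every prime p ≡ 3 (mod 4) appears to even power.
All primes ≡ 3 (mod 4) appear to even power.
Search a = 0, 1, 2, … for 2276 - a² a perfect square: first hit at a = 26: 2276 - 676 = 1600 = 40².
2276 = 26² + 40² = 676 + 1600 ✓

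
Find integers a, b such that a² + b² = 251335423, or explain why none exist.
Not possible

Factorization: 251335423 = 73 × 151^3
By Fermat: n is sum of two squares iff every prime p ≡ 3 (mod 4) appears to even power.
Prime(s) ≡ 3 (mod 4) with odd exponent: [(151, 3)]
Therefore 251335423 cannot be expressed as a² + b².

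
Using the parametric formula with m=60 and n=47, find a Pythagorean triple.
(1391, 5640, 5809)

Euclid's formula: a = m² - n², b = 2mn, c = m² + n²
m = 60, n = 47
a = 60² - 47² = 3600 - 2209 = 1391
b = 2 × 60 × 47 = 5640
c = 60² + 47² = 3600 + 2209 = 5809
Verification: 1391² + 5640² = 1934881 + 31809600 = 33744481 = 5809² ✓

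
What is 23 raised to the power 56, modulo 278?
63

Repeated squaring. Binary of 56 = 111000.
23^1 ≡ 23 (mod 278); 23^2 ≡ 251 (mod 278); 23^4 ≡ 173 (mod 278); 23^8 ≡ 183 (mod 278); 23^16 ≡ 129 (mod 278); 23^32 ≡ 239 (mod 278)
23^56 = 23^8 × 23^16 × 23^32 ≡ 63 (mod 278)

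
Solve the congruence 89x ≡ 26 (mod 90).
x ≡ 64 (mod 90)

gcd(89, 90) = 1, which divides 26, so solutions exist.
Find 89^(-1) mod 90 by the extended Euclidean algorithm:
90 = 1 × 89 + 1  ⟹  1 = (1)·90 + (-1)·89
So (-1)·89 ≡ 1 (mod 90), i.e. 89^(-1) ≡ -1 ≡ 89 (mod 90).
x ≡ 89 × 26 = 2314 ≡ 64 (mod 90).
Check: 89 × 64 = 5696 ≡ 26 (mod 90).
Unique solution: x ≡ 64 (mod 90)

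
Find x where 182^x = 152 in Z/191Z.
19

Baby-step giant-step with step n = ⌈√191⌉ = 14.
Baby steps 182^j mod 191 (j:value) for j=0..13: 0:1, 1:182, 2:81, 3:35, 4:67, 5:161, 6:79, 7:53, 8:96, 9:91, 10:136, 11:113, 12:129, 13:176.
Giant-step multiplier: 182^(-14) ≡ 182^(190-14) = 182^176 ≡ 133 (mod 191).
Giant steps γ_i = 152·133^i mod 191: γ_0=152, γ_1=161 (in table at j=5).
x = i·n + j = 1·14 + 5 = 19.
Check: 182^19 ≡ 152 (mod 191).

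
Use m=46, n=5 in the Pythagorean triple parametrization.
(2091, 460, 2141)

Euclid's formula: a = m² - n², b = 2mn, c = m² + n²
m = 46, n = 5
a = 46² - 5² = 2116 - 25 = 2091
b = 2 × 46 × 5 = 460
c = 46² + 5² = 2116 + 25 = 2141
Verification: 2091² + 460² = 4372281 + 211600 = 4583881 = 2141² ✓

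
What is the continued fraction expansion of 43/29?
[1; 2, 14]

Euclidean algorithm steps:
43 = 1 × 29 + 14
29 = 2 × 14 + 1
14 = 14 × 1 + 0
Continued fraction: [1; 2, 14]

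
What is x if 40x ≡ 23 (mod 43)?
x ≡ 21 (mod 43)

gcd(40, 43) = 1, which divides 23, so solutions exist.
Find 40^(-1) mod 43 by the extended Euclidean algorithm:
43 = 1 × 40 + 3  ⟹  3 = (1)·43 + (-1)·40
40 = 13 × 3 + 1  ⟹  1 = (-13)·43 + (14)·40
So (14)·40 ≡ 1 (mod 43), i.e. 40^(-1) ≡ 14 (mod 43).
x ≡ 14 × 23 = 322 ≡ 21 (mod 43).
Check: 40 × 21 = 840 ≡ 23 (mod 43).
Unique solution: x ≡ 21 (mod 43)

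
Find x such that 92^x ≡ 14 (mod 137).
36

Baby-step giant-step with step n = ⌈√137⌉ = 12.
Baby steps 92^j mod 137 (j:value) for j=0..11: 0:1, 1:92, 2:107, 3:117, 4:78, 5:52, 6:126, 7:84, 8:56, 9:83, 10:101, 11:113.
Giant-step multiplier: 92^(-12) ≡ 92^(136-12) = 92^124 ≡ 77 (mod 137).
Giant steps γ_i = 14·77^i mod 137: γ_0=14, γ_1=119, γ_2=121, γ_3=1 (in table at j=0).
x = i·n + j = 3·12 + 0 = 36.
Check: 92^36 ≡ 14 (mod 137).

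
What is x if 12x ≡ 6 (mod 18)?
x ≡ 2 (mod 3)

gcd(12, 18) = 6, which divides 6, so solutions exist.
Divide through by 6: 2x ≡ 1 (mod 3).
Find 2^(-1) mod 3 by the extended Euclidean algorithm:
3 = 1 × 2 + 1  ⟹  1 = (1)·3 + (-1)·2
So (-1)·2 ≡ 1 (mod 3), i.e. 2^(-1) ≡ -1 ≡ 2 (mod 3).
x ≡ 2 × 1 = 2 ≡ 2 (mod 3).
Check: 12 × 2 = 24 ≡ 6 (mod 18).
x ≡ 2 (mod 3), giving 6 solutions mod 18.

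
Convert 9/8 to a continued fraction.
[1; 8]

Euclidean algorithm steps:
9 = 1 × 8 + 1
8 = 8 × 1 + 0
Continued fraction: [1; 8]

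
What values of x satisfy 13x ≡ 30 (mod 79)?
x ≡ 57 (mod 79)

gcd(13, 79) = 1, which divides 30, so solutions exist.
Find 13^(-1) mod 79 by the extended Euclidean algorithm:
79 = 6 × 13 + 1  ⟹  1 = (1)·79 + (-6)·13
So (-6)·13 ≡ 1 (mod 79), i.e. 13^(-1) ≡ -6 ≡ 73 (mod 79).
x ≡ 73 × 30 = 2190 ≡ 57 (mod 79).
Check: 13 × 57 = 741 ≡ 30 (mod 79).
Unique solution: x ≡ 57 (mod 79)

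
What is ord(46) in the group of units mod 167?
166

167 is prime, so ord(46) divides φ(167) = 166.
Divisors of 166: 1, 2, 83, 166.
Repeated squaring: 46^1 ≡ 46, 46^2 ≡ 112, 46^4 ≡ 19, 46^8 ≡ 27, 46^16 ≡ 61, 46^32 ≡ 47, 46^64 ≡ 38, 46^128 ≡ 108 (mod 167).
Test 46^d mod 167 for each divisor d in increasing order:
46^1 ≡ 46
46^2 ≡ 112
46^83 = 46^64·46^16·46^2·46^1 ≡ 166
46^166 = 46^128·46^32·46^4·46^2 ≡ 1  ← first divisor giving 1
The order is 166.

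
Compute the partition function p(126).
3519222692

p(n) counts ways to write n as a sum of positive integers (order ignored).
Euler's pentagonal recurrence: p(k) = p(k-1) + p(k-2) - p(k-5) - p(k-7) + p(k-12) + p(k-15) - ... (offsets j(3j∓1)/2, signs ++--, p(0)=1, p(<0)=0).
DP table for k = 0..125: p(0)=1, p(1)=1, p(2)=2, p(3)=3, p(4)=5, p(5)=7, p(6)=11, p(7)=15, p(8)=22, p(9)=30, p(10)=42, p(11)=56, p(12)=77, p(13)=101, p(14)=135, p(15)=176, p(16)=231, p(17)=297, p(18)=385, p(19)=490, p(20)=627, p(21)=792, p(22)=1002, p(23)=1255, p(24)=1575, p(25)=1958, p(26)=2436, p(27)=3010, p(28)=3718, p(29)=4565, p(30)=5604, p(31)=6842, p(32)=8349, p(33)=10143, p(34)=12310, p(35)=14883, p(36)=17977, p(37)=21637, p(38)=26015, p(39)=31185, p(40)=37338, p(41)=44583, p(42)=53174, p(43)=63261, p(44)=75175, p(45)=89134, p(46)=105558, p(47)=124754, p(48)=147273, p(49)=173525, p(50)=204226, p(51)=239943, p(52)=281589, p(53)=329931, p(54)=386155, p(55)=451276, p(56)=526823, p(57)=614154, p(58)=715220, p(59)=831820, p(60)=966467, p(61)=1121505, p(62)=1300156, p(63)=1505499, p(64)=1741630, p(65)=2012558, p(66)=2323520, p(67)=2679689, p(68)=3087735, p(69)=3554345, p(70)=4087968, p(71)=4697205, p(72)=5392783, p(73)=6185689, p(74)=7089500, p(75)=8118264, p(76)=9289091, p(77)=10619863, p(78)=12132164, p(79)=13848650, p(80)=15796476, p(81)=18004327, p(82)=20506255, p(83)=23338469, p(84)=26543660, p(85)=30167357, p(86)=34262962, p(87)=38887673, p(88)=44108109, p(89)=49995925, p(90)=56634173, p(91)=64112359, p(92)=72533807, p(93)=82010177, p(94)=92669720, p(95)=104651419, p(96)=118114304, p(97)=133230930, p(98)=150198136, p(99)=169229875, p(100)=190569292, p(101)=214481126, p(102)=241265379, p(103)=271248950, p(104)=304801365, p(105)=342325709, p(106)=384276336, p(107)=431149389, p(108)=483502844, p(109)=541946240, p(110)=607163746, p(111)=679903203, p(112)=761002156, p(113)=851376628, p(114)=952050665, p(115)=1064144451, p(116)=1188908248, p(117)=1327710076, p(118)=1482074143, p(119)=1653668665, p(120)=1844349560, p(121)=2056148051, p(122)=2291320912, p(123)=2552338241, p(124)=2841940500, p(125)=3163127352.
Final step: p(126) = p(125) + p(124) - p(121) - p(119) + p(114) + p(111) - p(104) - p(100) + p(91) + p(86) - p(75) - p(69) + p(56) + p(49) - p(34) - p(26) + p(9) + p(0)
= 3163127352 + 2841940500 - 2056148051 - 1653668665 + 952050665 + 679903203 - 304801365 - 190569292 + 64112359 + 34262962 - 8118264 - 3554345 + 526823 + 173525 - 12310 - 2436 + 30 + 1
= 3519222692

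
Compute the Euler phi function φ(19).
18

19 = 19
φ(n) = n × ∏(1 - 1/p) for each prime p dividing n
φ(19) = 19 × (1 - 1/19) = 18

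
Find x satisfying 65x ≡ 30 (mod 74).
x ≡ 46 (mod 74)

gcd(65, 74) = 1, which divides 30, so solutions exist.
Find 65^(-1) mod 74 by the extended Euclidean algorithm:
74 = 1 × 65 + 9  ⟹  9 = (1)·74 + (-1)·65
65 = 7 × 9 + 2  ⟹  2 = (-7)·74 + (8)·65
9 = 4 × 2 + 1  ⟹  1 = (29)·74 + (-33)·65
So (-33)·65 ≡ 1 (mod 74), i.e. 65^(-1) ≡ -33 ≡ 41 (mod 74).
x ≡ 41 × 30 = 1230 ≡ 46 (mod 74).
Check: 65 × 46 = 2990 ≡ 30 (mod 74).
Unique solution: x ≡ 46 (mod 74)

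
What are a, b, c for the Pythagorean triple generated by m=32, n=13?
(855, 832, 1193)

Euclid's formula: a = m² - n², b = 2mn, c = m² + n²
m = 32, n = 13
a = 32² - 13² = 1024 - 169 = 855
b = 2 × 32 × 13 = 832
c = 32² + 13² = 1024 + 169 = 1193
Verification: 855² + 832² = 731025 + 692224 = 1423249 = 1193² ✓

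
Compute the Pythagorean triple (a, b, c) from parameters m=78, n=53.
(3275, 8268, 8893)

Euclid's formula: a = m² - n², b = 2mn, c = m² + n²
m = 78, n = 53
a = 78² - 53² = 6084 - 2809 = 3275
b = 2 × 78 × 53 = 8268
c = 78² + 53² = 6084 + 2809 = 8893
Verification: 3275² + 8268² = 10725625 + 68359824 = 79085449 = 8893² ✓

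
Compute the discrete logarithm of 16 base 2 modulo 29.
4

Baby-step giant-step with step n = ⌈√29⌉ = 6.
Baby steps 2^j mod 29 (j:value) for j=0..5: 0:1, 1:2, 2:4, 3:8, 4:16, 5:3.
h = 16 is already in the table at j=4, so x = 4.
Check: 2^4 ≡ 16 (mod 29).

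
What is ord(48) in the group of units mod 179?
89

179 is prime, so ord(48) divides φ(179) = 178.
Divisors of 178: 1, 2, 89, 178.
Repeated squaring: 48^1 ≡ 48, 48^2 ≡ 156, 48^4 ≡ 171, 48^8 ≡ 64, 48^16 ≡ 158, 48^32 ≡ 83, 48^64 ≡ 87, 48^128 ≡ 51 (mod 179).
Test 48^d mod 179 for each divisor d in increasing order:
48^1 ≡ 48
48^2 ≡ 156
48^89 = 48^64·48^16·48^8·48^1 ≡ 1  ← first divisor giving 1
The order is 89.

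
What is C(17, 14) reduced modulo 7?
1

Using Lucas' theorem:
Write n=17 and k=14 in base 7:
n in base 7: [2, 3]
k in base 7: [2, 0]
C(17,14) mod 7 = ∏ C(n_i, k_i) mod 7
Digit binomials (mod 7): C(2,2) = 1; C(3,0) = 1
Product: 1 × 1 = 1 ≡ 1 (mod 7)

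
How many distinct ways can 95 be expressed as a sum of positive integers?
104651419

p(n) counts ways to write n as a sum of positive integers (order ignored).
Euler's pentagonal recurrence: p(k) = p(k-1) + p(k-2) - p(k-5) - p(k-7) + p(k-12) + p(k-15) - ... (offsets j(3j∓1)/2, signs ++--, p(0)=1, p(<0)=0).
DP table for k = 0..94: p(0)=1, p(1)=1, p(2)=2, p(3)=3, p(4)=5, p(5)=7, p(6)=11, p(7)=15, p(8)=22, p(9)=30, p(10)=42, p(11)=56, p(12)=77, p(13)=101, p(14)=135, p(15)=176, p(16)=231, p(17)=297, p(18)=385, p(19)=490, p(20)=627, p(21)=792, p(22)=1002, p(23)=1255, p(24)=1575, p(25)=1958, p(26)=2436, p(27)=3010, p(28)=3718, p(29)=4565, p(30)=5604, p(31)=6842, p(32)=8349, p(33)=10143, p(34)=12310, p(35)=14883, p(36)=17977, p(37)=21637, p(38)=26015, p(39)=31185, p(40)=37338, p(41)=44583, p(42)=53174, p(43)=63261, p(44)=75175, p(45)=89134, p(46)=105558, p(47)=124754, p(48)=147273, p(49)=173525, p(50)=204226, p(51)=239943, p(52)=281589, p(53)=329931, p(54)=386155, p(55)=451276, p(56)=526823, p(57)=614154, p(58)=715220, p(59)=831820, p(60)=966467, p(61)=1121505, p(62)=1300156, p(63)=1505499, p(64)=1741630, p(65)=2012558, p(66)=2323520, p(67)=2679689, p(68)=3087735, p(69)=3554345, p(70)=4087968, p(71)=4697205, p(72)=5392783, p(73)=6185689, p(74)=7089500, p(75)=8118264, p(76)=9289091, p(77)=10619863, p(78)=12132164, p(79)=13848650, p(80)=15796476, p(81)=18004327, p(82)=20506255, p(83)=23338469, p(84)=26543660, p(85)=30167357, p(86)=34262962, p(87)=38887673, p(88)=44108109, p(89)=49995925, p(90)=56634173, p(91)=64112359, p(92)=72533807, p(93)=82010177, p(94)=92669720.
Final step: p(95) = p(94) + p(93) - p(90) - p(88) + p(83) + p(80) - p(73) - p(69) + p(60) + p(55) - p(44) - p(38) + p(25) + p(18) - p(3)
= 92669720 + 82010177 - 56634173 - 44108109 + 23338469 + 15796476 - 6185689 - 3554345 + 966467 + 451276 - 75175 - 26015 + 1958 + 385 - 3
= 104651419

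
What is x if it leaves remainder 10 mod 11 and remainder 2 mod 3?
32

Using Chinese Remainder Theorem:
M = 11 × 3 = 33
M1 = 3, M2 = 11
y1 = 3^(-1) mod 11 = 4
y2 = 11^(-1) mod 3 = 2
x = (10×3×4 + 2×11×2) mod 33 = 32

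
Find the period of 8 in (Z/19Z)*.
6

19 is prime, so ord(8) divides φ(19) = 18.
Divisors of 18: 1, 2, 3, 6, 9, 18.
Repeated squaring: 8^1 ≡ 8, 8^2 ≡ 7, 8^4 ≡ 11, 8^8 ≡ 7, 8^16 ≡ 11 (mod 19).
Test 8^d mod 19 for each divisor d in increasing order:
8^1 ≡ 8
8^2 ≡ 7
8^3 = 8^2·8^1 ≡ 18
8^6 = 8^4·8^2 ≡ 1  ← first divisor giving 1
The order is 6.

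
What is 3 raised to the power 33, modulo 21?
6

Repeated squaring. Binary of 33 = 100001.
3^1 ≡ 3 (mod 21); 3^2 ≡ 9 (mod 21); 3^4 ≡ 18 (mod 21); 3^8 ≡ 9 (mod 21); 3^16 ≡ 18 (mod 21); 3^32 ≡ 9 (mod 21)
3^33 = 3^1 × 3^32 ≡ 6 (mod 21)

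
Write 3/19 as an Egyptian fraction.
1/7 + 1/67 + 1/8911

Greedy algorithm:
3/19: ceiling(19/3) = 7, use 1/7
2/133: ceiling(133/2) = 67, use 1/67
1/8911: ceiling(8911/1) = 8911, use 1/8911
Result: 3/19 = 1/7 + 1/67 + 1/8911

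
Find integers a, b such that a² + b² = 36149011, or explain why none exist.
Not possible

Factorization: 36149011 = 71^3 × 101
By Fermat: n is sum of two squares iff every prime p ≡ 3 (mod 4) appears to even power.
Prime(s) ≡ 3 (mod 4) with odd exponent: [(71, 3)]
Therefore 36149011 cannot be expressed as a² + b².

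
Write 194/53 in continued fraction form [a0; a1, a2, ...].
[3; 1, 1, 1, 17]

Euclidean algorithm steps:
194 = 3 × 53 + 35
53 = 1 × 35 + 18
35 = 1 × 18 + 17
18 = 1 × 17 + 1
17 = 17 × 1 + 0
Continued fraction: [3; 1, 1, 1, 17]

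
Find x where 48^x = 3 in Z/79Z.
23

Baby-step giant-step with step n = ⌈√79⌉ = 9.
Baby steps 48^j mod 79 (j:value) for j=0..8: 0:1, 1:48, 2:13, 3:71, 4:11, 5:54, 6:64, 7:70, 8:42.
Giant-step multiplier: 48^(-9) ≡ 48^(78-9) = 48^69 ≡ 27 (mod 79).
Giant steps γ_i = 3·27^i mod 79: γ_0=3, γ_1=2, γ_2=54 (in table at j=5).
x = i·n + j = 2·9 + 5 = 23.
Check: 48^23 ≡ 3 (mod 79).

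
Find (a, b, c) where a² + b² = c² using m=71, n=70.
(141, 9940, 9941)

Euclid's formula: a = m² - n², b = 2mn, c = m² + n²
m = 71, n = 70
a = 71² - 70² = 5041 - 4900 = 141
b = 2 × 71 × 70 = 9940
c = 71² + 70² = 5041 + 4900 = 9941
Verification: 141² + 9940² = 19881 + 98803600 = 98823481 = 9941² ✓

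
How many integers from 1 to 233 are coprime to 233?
232

233 = 233
φ(n) = n × ∏(1 - 1/p) for each prime p dividing n
φ(233) = 233 × (1 - 1/233) = 232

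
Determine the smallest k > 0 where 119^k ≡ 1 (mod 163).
81

163 is prime, so ord(119) divides φ(163) = 162.
Divisors of 162: 1, 2, 3, 6, 9, 18, 27, 54, 81, 162.
Repeated squaring: 119^1 ≡ 119, 119^2 ≡ 143, 119^4 ≡ 74, 119^8 ≡ 97, 119^16 ≡ 118, 119^32 ≡ 69, 119^64 ≡ 34, 119^128 ≡ 15 (mod 163).
Test 119^d mod 163 for each divisor d in increasing order:
119^1 ≡ 119
119^2 ≡ 143
119^3 = 119^2·119^1 ≡ 65
119^6 = 119^4·119^2 ≡ 150
119^9 = 119^8·119^1 ≡ 133
119^18 = 119^16·119^2 ≡ 85
119^27 = 119^16·119^8·119^2·119^1 ≡ 58
119^54 = 119^32·119^16·119^4·119^2 ≡ 104
119^81 = 119^64·119^16·119^1 ≡ 1  ← first divisor giving 1
The order is 81.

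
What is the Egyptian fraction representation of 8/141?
1/18 + 1/846

Greedy algorithm:
8/141: ceiling(141/8) = 18, use 1/18
1/846: ceiling(846/1) = 846, use 1/846
Result: 8/141 = 1/18 + 1/846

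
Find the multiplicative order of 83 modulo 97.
96

97 is prime, so ord(83) divides φ(97) = 96.
Divisors of 96: 1, 2, 3, 4, 6, 8, 12, 16, 24, 32, 48, 96.
Repeated squaring: 83^1 ≡ 83, 83^2 ≡ 2, 83^4 ≡ 4, 83^8 ≡ 16, 83^16 ≡ 62, 83^32 ≡ 61, 83^64 ≡ 35 (mod 97).
Test 83^d mod 97 for each divisor d in increasing order:
83^1 ≡ 83
83^2 ≡ 2
83^3 = 83^2·83^1 ≡ 69
83^4 ≡ 4
83^6 = 83^4·83^2 ≡ 8
83^8 ≡ 16
83^12 = 83^8·83^4 ≡ 64
83^16 ≡ 62
83^24 = 83^16·83^8 ≡ 22
83^32 ≡ 61
83^48 = 83^32·83^16 ≡ 96
83^96 = 83^64·83^32 ≡ 1  ← first divisor giving 1
The order is 96.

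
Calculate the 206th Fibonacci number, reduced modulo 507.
107

Matrix identity: Q^n = [[F_(n+1), F_n], [F_n, F_(n-1)]] with Q = [[1,1],[1,0]].
n = 206 = 11001110₂. Square-and-multiply, entries mod 507:
Q^1 = [[1,1],[1,0]]
Q^3 = (Q^1)²·Q = [[3,2],[2,1]]
Q^6 = (Q^3)² = [[13,8],[8,5]]
Q^12 = (Q^6)² = [[233,144],[144,89]]
Q^25 = (Q^12)²·Q = [[220,496],[496,231]]
Q^51 = (Q^25)²·Q = [[465,356],[356,109]]
Q^103 = (Q^51)²·Q = [[252,229],[229,23]]
Q^206 = (Q^103)² = [[349,107],[107,242]]
F_206 mod 507 = Q^206[0][1] = 107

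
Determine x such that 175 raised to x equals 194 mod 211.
118

Baby-step giant-step with step n = ⌈√211⌉ = 15.
Baby steps 175^j mod 211 (j:value) for j=0..14: 0:1, 1:175, 2:30, 3:186, 4:56, 5:94, 6:203, 7:77, 8:182, 9:200, 10:185, 11:92, 12:64, 13:17, 14:21.
Giant-step multiplier: 175^(-15) ≡ 175^(210-15) = 175^195 ≡ 12 (mod 211).
Giant steps γ_i = 194·12^i mod 211: γ_0=194, γ_1=7, γ_2=84, γ_3=164, γ_4=69, γ_5=195, γ_6=19, γ_7=17 (in table at j=13).
x = i·n + j = 7·15 + 13 = 118.
Check: 175^118 ≡ 194 (mod 211).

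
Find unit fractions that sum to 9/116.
1/13 + 1/1508

Greedy algorithm:
9/116: ceiling(116/9) = 13, use 1/13
1/1508: ceiling(1508/1) = 1508, use 1/1508
Result: 9/116 = 1/13 + 1/1508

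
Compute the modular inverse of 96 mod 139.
42

gcd(96, 139) = 1, so the inverse exists.
Extended Euclidean algorithm on (139, 96):
139 = 1 × 96 + 43  ⟹  43 = (1)·139 + (-1)·96
96 = 2 × 43 + 10  ⟹  10 = (-2)·139 + (3)·96
43 = 4 × 10 + 3  ⟹  3 = (9)·139 + (-13)·96
10 = 3 × 3 + 1  ⟹  1 = (-29)·139 + (42)·96
So (42)·96 ≡ 1 (mod 139), i.e. 96^(-1) ≡ 42 (mod 139).
Check: 96 × 42 = 4032 ≡ 1 (mod 139)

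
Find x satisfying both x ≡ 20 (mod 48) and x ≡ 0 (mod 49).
980

Using Chinese Remainder Theorem:
M = 48 × 49 = 2352
M1 = 49, M2 = 48
y1 = 49^(-1) mod 48 = 1
y2 = 48^(-1) mod 49 = 48
x = (20×49×1 + 0×48×48) mod 2352 = 980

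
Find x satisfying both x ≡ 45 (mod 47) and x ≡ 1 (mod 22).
45

Using Chinese Remainder Theorem:
M = 47 × 22 = 1034
M1 = 22, M2 = 47
y1 = 22^(-1) mod 47 = 15
y2 = 47^(-1) mod 22 = 15
x = (45×22×15 + 1×47×15) mod 1034 = 45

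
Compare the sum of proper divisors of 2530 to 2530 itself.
abundant

Proper divisors of 2530: sum = 1 + 2 + 5 + 10 + 11 + 22 + 23 + 46 + 55 + 110 + 115 + 230 + 253 + 506 + 1265 = 2654
Since 2654 > 2530, 2530 is abundant.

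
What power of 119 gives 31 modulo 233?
214

Baby-step giant-step with step n = ⌈√233⌉ = 16.
Baby steps 119^j mod 233 (j:value) for j=0..15: 0:1, 1:119, 2:181, 3:103, 4:141, 5:3, 6:124, 7:77, 8:76, 9:190, 10:9, 11:139, 12:231, 13:228, 14:104, 15:27.
Giant-step multiplier: 119^(-16) ≡ 119^(232-16) = 119^216 ≡ 19 (mod 233).
Giant steps γ_i = 31·19^i mod 233: γ_0=31, γ_1=123, γ_2=7, γ_3=133, γ_4=197, γ_5=15, γ_6=52, γ_7=56, γ_8=132, γ_9=178, γ_10=120, γ_11=183, γ_12=215, γ_13=124 (in table at j=6).
x = i·n + j = 13·16 + 6 = 214.
Check: 119^214 ≡ 31 (mod 233).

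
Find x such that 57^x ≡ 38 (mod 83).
70

Baby-step giant-step with step n = ⌈√83⌉ = 10.
Baby steps 57^j mod 83 (j:value) for j=0..9: 0:1, 1:57, 2:12, 3:20, 4:61, 5:74, 6:68, 7:58, 8:69, 9:32.
Giant-step multiplier: 57^(-10) ≡ 57^(82-10) = 57^72 ≡ 41 (mod 83).
Giant steps γ_i = 38·41^i mod 83: γ_0=38, γ_1=64, γ_2=51, γ_3=16, γ_4=75, γ_5=4, γ_6=81, γ_7=1 (in table at j=0).
x = i·n + j = 7·10 + 0 = 70.
Check: 57^70 ≡ 38 (mod 83).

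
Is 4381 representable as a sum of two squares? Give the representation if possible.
5² + 66² (a=5, b=66)

Factorization: 4381 = 13 × 337
By Fermat: n is sum of two squares iff every prime p ≡ 3 (mod 4) appears to even power.
All primes ≡ 3 (mod 4) appear to even power.
Search a = 0, 1, 2, … for 4381 - a² a perfect square: first hit at a = 5: 4381 - 25 = 4356 = 66².
4381 = 5² + 66² = 25 + 4356 ✓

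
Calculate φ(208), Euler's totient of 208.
96

208 = 2^4 × 13
φ(n) = n × ∏(1 - 1/p) for each prime p dividing n
φ(208) = 208 × (1 - 1/2) × (1 - 1/13) = 96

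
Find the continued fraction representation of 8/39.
[0; 4, 1, 7]

Euclidean algorithm steps:
8 = 0 × 39 + 8
39 = 4 × 8 + 7
8 = 1 × 7 + 1
7 = 7 × 1 + 0
Continued fraction: [0; 4, 1, 7]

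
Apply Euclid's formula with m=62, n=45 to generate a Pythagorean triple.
(1819, 5580, 5869)

Euclid's formula: a = m² - n², b = 2mn, c = m² + n²
m = 62, n = 45
a = 62² - 45² = 3844 - 2025 = 1819
b = 2 × 62 × 45 = 5580
c = 62² + 45² = 3844 + 2025 = 5869
Verification: 1819² + 5580² = 3308761 + 31136400 = 34445161 = 5869² ✓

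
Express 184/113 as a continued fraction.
[1; 1, 1, 1, 2, 4, 3]

Euclidean algorithm steps:
184 = 1 × 113 + 71
113 = 1 × 71 + 42
71 = 1 × 42 + 29
42 = 1 × 29 + 13
29 = 2 × 13 + 3
13 = 4 × 3 + 1
3 = 3 × 1 + 0
Continued fraction: [1; 1, 1, 1, 2, 4, 3]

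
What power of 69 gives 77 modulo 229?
85

Baby-step giant-step with step n = ⌈√229⌉ = 16.
Baby steps 69^j mod 229 (j:value) for j=0..15: 0:1, 1:69, 2:181, 3:123, 4:14, 5:50, 6:15, 7:119, 8:196, 9:13, 10:210, 11:63, 12:225, 13:182, 14:192, 15:195.
Giant-step multiplier: 69^(-16) ≡ 69^(228-16) = 69^212 ≡ 184 (mod 229).
Giant steps γ_i = 77·184^i mod 229: γ_0=77, γ_1=199, γ_2=205, γ_3=164, γ_4=177, γ_5=50 (in table at j=5).
x = i·n + j = 5·16 + 5 = 85.
Check: 69^85 ≡ 77 (mod 229).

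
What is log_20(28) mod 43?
41

Baby-step giant-step with step n = ⌈√43⌉ = 7.
Baby steps 20^j mod 43 (j:value) for j=0..6: 0:1, 1:20, 2:13, 3:2, 4:40, 5:26, 6:4.
Giant-step multiplier: 20^(-7) ≡ 20^(42-7) = 20^35 ≡ 7 (mod 43).
Giant steps γ_i = 28·7^i mod 43: γ_0=28, γ_1=24, γ_2=39, γ_3=15, γ_4=19, γ_5=4 (in table at j=6).
x = i·n + j = 5·7 + 6 = 41.
Check: 20^41 ≡ 28 (mod 43).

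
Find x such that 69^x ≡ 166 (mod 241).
142

Baby-step giant-step with step n = ⌈√241⌉ = 16.
Baby steps 69^j mod 241 (j:value) for j=0..15: 0:1, 1:69, 2:182, 3:26, 4:107, 5:153, 6:194, 7:131, 8:122, 9:224, 10:32, 11:39, 12:40, 13:109, 14:50, 15:76.
Giant-step multiplier: 69^(-16) ≡ 69^(240-16) = 69^224 ≡ 54 (mod 241).
Giant steps γ_i = 166·54^i mod 241: γ_0=166, γ_1=47, γ_2=128, γ_3=164, γ_4=180, γ_5=80, γ_6=223, γ_7=233, γ_8=50 (in table at j=14).
x = i·n + j = 8·16 + 14 = 142.
Check: 69^142 ≡ 166 (mod 241).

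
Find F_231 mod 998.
104

Matrix identity: Q^n = [[F_(n+1), F_n], [F_n, F_(n-1)]] with Q = [[1,1],[1,0]].
n = 231 = 11100111₂. Square-and-multiply, entries mod 998:
Q^1 = [[1,1],[1,0]]
Q^3 = (Q^1)²·Q = [[3,2],[2,1]]
Q^7 = (Q^3)²·Q = [[21,13],[13,8]]
Q^14 = (Q^7)² = [[610,377],[377,233]]
Q^28 = (Q^14)² = [[259,447],[447,810]]
Q^57 = (Q^28)²·Q = [[225,424],[424,799]]
Q^115 = (Q^57)²·Q = [[907,861],[861,46]]
Q^231 = (Q^115)²·Q = [[281,104],[104,177]]
F_231 mod 998 = Q^231[0][1] = 104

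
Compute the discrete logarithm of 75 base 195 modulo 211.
103

Baby-step giant-step with step n = ⌈√211⌉ = 15.
Baby steps 195^j mod 211 (j:value) for j=0..14: 0:1, 1:195, 2:45, 3:124, 4:126, 5:94, 6:184, 7:10, 8:51, 9:28, 10:185, 11:205, 12:96, 13:152, 14:100.
Giant-step multiplier: 195^(-15) ≡ 195^(210-15) = 195^195 ≡ 12 (mod 211).
Giant steps γ_i = 75·12^i mod 211: γ_0=75, γ_1=56, γ_2=39, γ_3=46, γ_4=130, γ_5=83, γ_6=152 (in table at j=13).
x = i·n + j = 6·15 + 13 = 103.
Check: 195^103 ≡ 75 (mod 211).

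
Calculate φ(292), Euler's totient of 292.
144

292 = 2^2 × 73
φ(n) = n × ∏(1 - 1/p) for each prime p dividing n
φ(292) = 292 × (1 - 1/2) × (1 - 1/73) = 144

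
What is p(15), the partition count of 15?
176

p(n) counts ways to write n as a sum of positive integers (order ignored).
Euler's pentagonal recurrence: p(k) = p(k-1) + p(k-2) - p(k-5) - p(k-7) + p(k-12) + p(k-15) - ... (offsets j(3j∓1)/2, signs ++--, p(0)=1, p(<0)=0).
DP table for k = 0..14: p(0)=1, p(1)=1, p(2)=2, p(3)=3, p(4)=5, p(5)=7, p(6)=11, p(7)=15, p(8)=22, p(9)=30, p(10)=42, p(11)=56, p(12)=77, p(13)=101, p(14)=135.
Final step: p(15) = p(14) + p(13) - p(10) - p(8) + p(3) + p(0)
= 135 + 101 - 42 - 22 + 3 + 1
= 176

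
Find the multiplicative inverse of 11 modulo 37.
27

gcd(11, 37) = 1, so the inverse exists.
Extended Euclidean algorithm on (37, 11):
37 = 3 × 11 + 4  ⟹  4 = (1)·37 + (-3)·11
11 = 2 × 4 + 3  ⟹  3 = (-2)·37 + (7)·11
4 = 1 × 3 + 1  ⟹  1 = (3)·37 + (-10)·11
So (-10)·11 ≡ 1 (mod 37), i.e. 11^(-1) ≡ -10 ≡ 27 (mod 37).
Check: 11 × 27 = 297 ≡ 1 (mod 37)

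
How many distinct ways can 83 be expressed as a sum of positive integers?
23338469

p(n) counts ways to write n as a sum of positive integers (order ignored).
Euler's pentagonal recurrence: p(k) = p(k-1) + p(k-2) - p(k-5) - p(k-7) + p(k-12) + p(k-15) - ... (offsets j(3j∓1)/2, signs ++--, p(0)=1, p(<0)=0).
DP table for k = 0..82: p(0)=1, p(1)=1, p(2)=2, p(3)=3, p(4)=5, p(5)=7, p(6)=11, p(7)=15, p(8)=22, p(9)=30, p(10)=42, p(11)=56, p(12)=77, p(13)=101, p(14)=135, p(15)=176, p(16)=231, p(17)=297, p(18)=385, p(19)=490, p(20)=627, p(21)=792, p(22)=1002, p(23)=1255, p(24)=1575, p(25)=1958, p(26)=2436, p(27)=3010, p(28)=3718, p(29)=4565, p(30)=5604, p(31)=6842, p(32)=8349, p(33)=10143, p(34)=12310, p(35)=14883, p(36)=17977, p(37)=21637, p(38)=26015, p(39)=31185, p(40)=37338, p(41)=44583, p(42)=53174, p(43)=63261, p(44)=75175, p(45)=89134, p(46)=105558, p(47)=124754, p(48)=147273, p(49)=173525, p(50)=204226, p(51)=239943, p(52)=281589, p(53)=329931, p(54)=386155, p(55)=451276, p(56)=526823, p(57)=614154, p(58)=715220, p(59)=831820, p(60)=966467, p(61)=1121505, p(62)=1300156, p(63)=1505499, p(64)=1741630, p(65)=2012558, p(66)=2323520, p(67)=2679689, p(68)=3087735, p(69)=3554345, p(70)=4087968, p(71)=4697205, p(72)=5392783, p(73)=6185689, p(74)=7089500, p(75)=8118264, p(76)=9289091, p(77)=10619863, p(78)=12132164, p(79)=13848650, p(80)=15796476, p(81)=18004327, p(82)=20506255.
Final step: p(83) = p(82) + p(81) - p(78) - p(76) + p(71) + p(68) - p(61) - p(57) + p(48) + p(43) - p(32) - p(26) + p(13) + p(6)
= 20506255 + 18004327 - 12132164 - 9289091 + 4697205 + 3087735 - 1121505 - 614154 + 147273 + 63261 - 8349 - 2436 + 101 + 11
= 23338469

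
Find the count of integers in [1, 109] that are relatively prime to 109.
108

109 = 109
φ(n) = n × ∏(1 - 1/p) for each prime p dividing n
φ(109) = 109 × (1 - 1/109) = 108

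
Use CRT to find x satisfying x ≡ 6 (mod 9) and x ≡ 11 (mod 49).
60

Using Chinese Remainder Theorem:
M = 9 × 49 = 441
M1 = 49, M2 = 9
y1 = 49^(-1) mod 9 = 7
y2 = 9^(-1) mod 49 = 11
x = (6×49×7 + 11×9×11) mod 441 = 60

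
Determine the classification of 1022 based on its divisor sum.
deficient

Proper divisors of 1022: sum = 1 + 2 + 7 + 14 + 73 + 146 + 511 = 754
Since 754 < 1022, 1022 is deficient.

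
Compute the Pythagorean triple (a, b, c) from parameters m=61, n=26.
(3045, 3172, 4397)

Euclid's formula: a = m² - n², b = 2mn, c = m² + n²
m = 61, n = 26
a = 61² - 26² = 3721 - 676 = 3045
b = 2 × 61 × 26 = 3172
c = 61² + 26² = 3721 + 676 = 4397
Verification: 3045² + 3172² = 9272025 + 10061584 = 19333609 = 4397² ✓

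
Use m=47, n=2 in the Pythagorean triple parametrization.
(2205, 188, 2213)

Euclid's formula: a = m² - n², b = 2mn, c = m² + n²
m = 47, n = 2
a = 47² - 2² = 2209 - 4 = 2205
b = 2 × 47 × 2 = 188
c = 47² + 2² = 2209 + 4 = 2213
Verification: 2205² + 188² = 4862025 + 35344 = 4897369 = 2213² ✓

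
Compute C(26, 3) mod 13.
0

Using Lucas' theorem:
Write n=26 and k=3 in base 13:
n in base 13: [2, 0]
k in base 13: [0, 3]
C(26,3) mod 13 = ∏ C(n_i, k_i) mod 13
Digit binomials (mod 13): C(2,0) = 1; C(0,3) = 0 (k_i > n_i)
Product: 1 × 0 = 0 ≡ 0 (mod 13)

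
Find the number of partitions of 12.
77

p(n) counts ways to write n as a sum of positive integers (order ignored).
Euler's pentagonal recurrence: p(k) = p(k-1) + p(k-2) - p(k-5) - p(k-7) + p(k-12) + p(k-15) - ... (offsets j(3j∓1)/2, signs ++--, p(0)=1, p(<0)=0).
DP table for k = 0..11: p(0)=1, p(1)=1, p(2)=2, p(3)=3, p(4)=5, p(5)=7, p(6)=11, p(7)=15, p(8)=22, p(9)=30, p(10)=42, p(11)=56.
Final step: p(12) = p(11) + p(10) - p(7) - p(5) + p(0)
= 56 + 42 - 15 - 7 + 1
= 77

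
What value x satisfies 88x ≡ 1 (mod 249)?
133

gcd(88, 249) = 1, so the inverse exists.
Extended Euclidean algorithm on (249, 88):
249 = 2 × 88 + 73  ⟹  73 = (1)·249 + (-2)·88
88 = 1 × 73 + 15  ⟹  15 = (-1)·249 + (3)·88
73 = 4 × 15 + 13  ⟹  13 = (5)·249 + (-14)·88
15 = 1 × 13 + 2  ⟹  2 = (-6)·249 + (17)·88
13 = 6 × 2 + 1  ⟹  1 = (41)·249 + (-116)·88
So (-116)·88 ≡ 1 (mod 249), i.e. 88^(-1) ≡ -116 ≡ 133 (mod 249).
Check: 88 × 133 = 11704 ≡ 1 (mod 249)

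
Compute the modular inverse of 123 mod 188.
107

gcd(123, 188) = 1, so the inverse exists.
Extended Euclidean algorithm on (188, 123):
188 = 1 × 123 + 65  ⟹  65 = (1)·188 + (-1)·123
123 = 1 × 65 + 58  ⟹  58 = (-1)·188 + (2)·123
65 = 1 × 58 + 7  ⟹  7 = (2)·188 + (-3)·123
58 = 8 × 7 + 2  ⟹  2 = (-17)·188 + (26)·123
7 = 3 × 2 + 1  ⟹  1 = (53)·188 + (-81)·123
So (-81)·123 ≡ 1 (mod 188), i.e. 123^(-1) ≡ -81 ≡ 107 (mod 188).
Check: 123 × 107 = 13161 ≡ 1 (mod 188)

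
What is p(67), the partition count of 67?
2679689

p(n) counts ways to write n as a sum of positive integers (order ignored).
Euler's pentagonal recurrence: p(k) = p(k-1) + p(k-2) - p(k-5) - p(k-7) + p(k-12) + p(k-15) - ... (offsets j(3j∓1)/2, signs ++--, p(0)=1, p(<0)=0).
DP table for k = 0..66: p(0)=1, p(1)=1, p(2)=2, p(3)=3, p(4)=5, p(5)=7, p(6)=11, p(7)=15, p(8)=22, p(9)=30, p(10)=42, p(11)=56, p(12)=77, p(13)=101, p(14)=135, p(15)=176, p(16)=231, p(17)=297, p(18)=385, p(19)=490, p(20)=627, p(21)=792, p(22)=1002, p(23)=1255, p(24)=1575, p(25)=1958, p(26)=2436, p(27)=3010, p(28)=3718, p(29)=4565, p(30)=5604, p(31)=6842, p(32)=8349, p(33)=10143, p(34)=12310, p(35)=14883, p(36)=17977, p(37)=21637, p(38)=26015, p(39)=31185, p(40)=37338, p(41)=44583, p(42)=53174, p(43)=63261, p(44)=75175, p(45)=89134, p(46)=105558, p(47)=124754, p(48)=147273, p(49)=173525, p(50)=204226, p(51)=239943, p(52)=281589, p(53)=329931, p(54)=386155, p(55)=451276, p(56)=526823, p(57)=614154, p(58)=715220, p(59)=831820, p(60)=966467, p(61)=1121505, p(62)=1300156, p(63)=1505499, p(64)=1741630, p(65)=2012558, p(66)=2323520.
Final step: p(67) = p(66) + p(65) - p(62) - p(60) + p(55) + p(52) - p(45) - p(41) + p(32) + p(27) - p(16) - p(10)
= 2323520 + 2012558 - 1300156 - 966467 + 451276 + 281589 - 89134 - 44583 + 8349 + 3010 - 231 - 42
= 2679689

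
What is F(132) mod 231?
45

Matrix identity: Q^n = [[F_(n+1), F_n], [F_n, F_(n-1)]] with Q = [[1,1],[1,0]].
n = 132 = 10000100₂. Square-and-multiply, entries mod 231:
Q^1 = [[1,1],[1,0]]
Q^2 = (Q^1)² = [[2,1],[1,1]]
Q^4 = (Q^2)² = [[5,3],[3,2]]
Q^8 = (Q^4)² = [[34,21],[21,13]]
Q^16 = (Q^8)² = [[211,63],[63,148]]
Q^33 = (Q^16)²·Q = [[190,211],[211,210]]
Q^66 = (Q^33)² = [[2,85],[85,148]]
Q^132 = (Q^66)² = [[68,45],[45,23]]
F_132 mod 231 = Q^132[0][1] = 45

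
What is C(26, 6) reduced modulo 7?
0

Using Lucas' theorem:
Write n=26 and k=6 in base 7:
n in base 7: [3, 5]
k in base 7: [0, 6]
C(26,6) mod 7 = ∏ C(n_i, k_i) mod 7
Digit binomials (mod 7): C(3,0) = 1; C(5,6) = 0 (k_i > n_i)
Product: 1 × 0 = 0 ≡ 0 (mod 7)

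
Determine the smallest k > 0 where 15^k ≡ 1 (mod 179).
89

179 is prime, so ord(15) divides φ(179) = 178.
Divisors of 178: 1, 2, 89, 178.
Repeated squaring: 15^1 ≡ 15, 15^2 ≡ 46, 15^4 ≡ 147, 15^8 ≡ 129, 15^16 ≡ 173, 15^32 ≡ 36, 15^64 ≡ 43, 15^128 ≡ 59 (mod 179).
Test 15^d mod 179 for each divisor d in increasing order:
15^1 ≡ 15
15^2 ≡ 46
15^89 = 15^64·15^16·15^8·15^1 ≡ 1  ← first divisor giving 1
The order is 89.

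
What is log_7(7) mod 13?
1

Baby-step giant-step with step n = ⌈√13⌉ = 4.
Baby steps 7^j mod 13 (j:value) for j=0..3: 0:1, 1:7, 2:10, 3:5.
h = 7 is already in the table at j=1, so x = 1.
Check: 7^1 ≡ 7 (mod 13).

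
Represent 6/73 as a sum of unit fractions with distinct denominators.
1/13 + 1/190 + 1/180310

Greedy algorithm:
6/73: ceiling(73/6) = 13, use 1/13
5/949: ceiling(949/5) = 190, use 1/190
1/180310: ceiling(180310/1) = 180310, use 1/180310
Result: 6/73 = 1/13 + 1/190 + 1/180310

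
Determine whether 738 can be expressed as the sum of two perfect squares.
3² + 27² (a=3, b=27)

Factorization: 738 = 2 × 3^2 × 41
By Fermat: n is sum of two squares iff every prime p ≡ 3 (mod 4) appears to even power.
All primes ≡ 3 (mod 4) appear to even power.
Search a = 0, 1, 2, … for 738 - a² a perfect square: first hit at a = 3: 738 - 9 = 729 = 27².
738 = 3² + 27² = 9 + 729 ✓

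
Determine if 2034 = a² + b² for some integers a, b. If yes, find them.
3² + 45² (a=3, b=45)

Factorization: 2034 = 2 × 3^2 × 113
By Fermat: n is sum of two squares iff every prime p ≡ 3 (mod 4) appears to even power.
All primes ≡ 3 (mod 4) appear to even power.
Search a = 0, 1, 2, … for 2034 - a² a perfect square: first hit at a = 3: 2034 - 9 = 2025 = 45².
2034 = 3² + 45² = 9 + 2025 ✓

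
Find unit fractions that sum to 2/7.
1/4 + 1/28

Greedy algorithm:
2/7: ceiling(7/2) = 4, use 1/4
1/28: ceiling(28/1) = 28, use 1/28
Result: 2/7 = 1/4 + 1/28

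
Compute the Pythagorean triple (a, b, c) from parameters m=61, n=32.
(2697, 3904, 4745)

Euclid's formula: a = m² - n², b = 2mn, c = m² + n²
m = 61, n = 32
a = 61² - 32² = 3721 - 1024 = 2697
b = 2 × 61 × 32 = 3904
c = 61² + 32² = 3721 + 1024 = 4745
Verification: 2697² + 3904² = 7273809 + 15241216 = 22515025 = 4745² ✓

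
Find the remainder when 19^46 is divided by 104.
17

Repeated squaring. Binary of 46 = 101110.
19^1 ≡ 19 (mod 104); 19^2 ≡ 49 (mod 104); 19^4 ≡ 9 (mod 104); 19^8 ≡ 81 (mod 104); 19^16 ≡ 9 (mod 104); 19^32 ≡ 81 (mod 104)
19^46 = 19^2 × 19^4 × 19^8 × 19^32 ≡ 17 (mod 104)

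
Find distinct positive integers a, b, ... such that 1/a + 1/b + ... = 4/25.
1/7 + 1/59 + 1/5163 + 1/53307975

Greedy algorithm:
4/25: ceiling(25/4) = 7, use 1/7
3/175: ceiling(175/3) = 59, use 1/59
2/10325: ceiling(10325/2) = 5163, use 1/5163
1/53307975: ceiling(53307975/1) = 53307975, use 1/53307975
Result: 4/25 = 1/7 + 1/59 + 1/5163 + 1/53307975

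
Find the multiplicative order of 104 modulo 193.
64

193 is prime, so ord(104) divides φ(193) = 192.
Divisors of 192: 1, 2, 3, 4, 6, 8, 12, 16, 24, 32, 48, 64, 96, 192.
Repeated squaring: 104^1 ≡ 104, 104^2 ≡ 8, 104^4 ≡ 64, 104^8 ≡ 43, 104^16 ≡ 112, 104^32 ≡ 192, 104^64 ≡ 1, 104^128 ≡ 1 (mod 193).
Test 104^d mod 193 for each divisor d in increasing order:
104^1 ≡ 104
104^2 ≡ 8
104^3 = 104^2·104^1 ≡ 60
104^4 ≡ 64
104^6 = 104^4·104^2 ≡ 126
104^8 ≡ 43
104^12 = 104^8·104^4 ≡ 50
104^16 ≡ 112
104^24 = 104^16·104^8 ≡ 184
104^32 ≡ 192
104^48 = 104^32·104^16 ≡ 81
104^64 ≡ 1  ← first divisor giving 1
The order is 64.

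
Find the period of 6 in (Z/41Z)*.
40

41 is prime, so ord(6) divides φ(41) = 40.
Divisors of 40: 1, 2, 4, 5, 8, 10, 20, 40.
Repeated squaring: 6^1 ≡ 6, 6^2 ≡ 36, 6^4 ≡ 25, 6^8 ≡ 10, 6^16 ≡ 18, 6^32 ≡ 37 (mod 41).
Test 6^d mod 41 for each divisor d in increasing order:
6^1 ≡ 6
6^2 ≡ 36
6^4 ≡ 25
6^5 = 6^4·6^1 ≡ 27
6^8 ≡ 10
6^10 = 6^8·6^2 ≡ 32
6^20 = 6^16·6^4 ≡ 40
6^40 = 6^32·6^8 ≡ 1  ← first divisor giving 1
The order is 40.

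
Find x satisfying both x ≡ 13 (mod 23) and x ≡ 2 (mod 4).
82

Using Chinese Remainder Theorem:
M = 23 × 4 = 92
M1 = 4, M2 = 23
y1 = 4^(-1) mod 23 = 6
y2 = 23^(-1) mod 4 = 3
x = (13×4×6 + 2×23×3) mod 92 = 82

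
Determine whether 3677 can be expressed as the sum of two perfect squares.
14² + 59² (a=14, b=59)

Factorization: 3677 = 3677
By Fermat: n is sum of two squares iff every prime p ≡ 3 (mod 4) appears to even power.
All primes ≡ 3 (mod 4) appear to even power.
Search a = 0, 1, 2, … for 3677 - a² a perfect square: first hit at a = 14: 3677 - 196 = 3481 = 59².
3677 = 14² + 59² = 196 + 3481 ✓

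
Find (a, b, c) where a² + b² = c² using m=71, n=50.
(2541, 7100, 7541)

Euclid's formula: a = m² - n², b = 2mn, c = m² + n²
m = 71, n = 50
a = 71² - 50² = 5041 - 2500 = 2541
b = 2 × 71 × 50 = 7100
c = 71² + 50² = 5041 + 2500 = 7541
Verification: 2541² + 7100² = 6456681 + 50410000 = 56866681 = 7541² ✓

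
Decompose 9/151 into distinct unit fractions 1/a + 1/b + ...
1/17 + 1/1284 + 1/3296028

Greedy algorithm:
9/151: ceiling(151/9) = 17, use 1/17
2/2567: ceiling(2567/2) = 1284, use 1/1284
1/3296028: ceiling(3296028/1) = 3296028, use 1/3296028
Result: 9/151 = 1/17 + 1/1284 + 1/3296028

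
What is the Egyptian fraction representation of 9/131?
1/15 + 1/492 + 1/322260

Greedy algorithm:
9/131: ceiling(131/9) = 15, use 1/15
4/1965: ceiling(1965/4) = 492, use 1/492
1/322260: ceiling(322260/1) = 322260, use 1/322260
Result: 9/131 = 1/15 + 1/492 + 1/322260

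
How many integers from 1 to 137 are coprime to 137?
136

137 = 137
φ(n) = n × ∏(1 - 1/p) for each prime p dividing n
φ(137) = 137 × (1 - 1/137) = 136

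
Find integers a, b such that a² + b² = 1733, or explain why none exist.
17² + 38² (a=17, b=38)

Factorization: 1733 = 1733
By Fermat: n is sum of two squares iff every prime p ≡ 3 (mod 4) appears to even power.
All primes ≡ 3 (mod 4) appear to even power.
Search a = 0, 1, 2, … for 1733 - a² a perfect square: first hit at a = 17: 1733 - 289 = 1444 = 38².
1733 = 17² + 38² = 289 + 1444 ✓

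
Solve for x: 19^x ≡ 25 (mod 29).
8

Baby-step giant-step with step n = ⌈√29⌉ = 6.
Baby steps 19^j mod 29 (j:value) for j=0..5: 0:1, 1:19, 2:13, 3:15, 4:24, 5:21.
Giant-step multiplier: 19^(-6) ≡ 19^(28-6) = 19^22 ≡ 4 (mod 29).
Giant steps γ_i = 25·4^i mod 29: γ_0=25, γ_1=13 (in table at j=2).
x = i·n + j = 1·6 + 2 = 8.
Check: 19^8 ≡ 25 (mod 29).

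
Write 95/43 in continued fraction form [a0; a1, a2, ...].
[2; 4, 1, 3, 2]

Euclidean algorithm steps:
95 = 2 × 43 + 9
43 = 4 × 9 + 7
9 = 1 × 7 + 2
7 = 3 × 2 + 1
2 = 2 × 1 + 0
Continued fraction: [2; 4, 1, 3, 2]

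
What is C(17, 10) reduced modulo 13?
0

Using Lucas' theorem:
Write n=17 and k=10 in base 13:
n in base 13: [1, 4]
k in base 13: [0, 10]
C(17,10) mod 13 = ∏ C(n_i, k_i) mod 13
Digit binomials (mod 13): C(1,0) = 1; C(4,10) = 0 (k_i > n_i)
Product: 1 × 0 = 0 ≡ 0 (mod 13)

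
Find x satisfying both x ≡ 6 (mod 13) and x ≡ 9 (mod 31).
71

Using Chinese Remainder Theorem:
M = 13 × 31 = 403
M1 = 31, M2 = 13
y1 = 31^(-1) mod 13 = 8
y2 = 13^(-1) mod 31 = 12
x = (6×31×8 + 9×13×12) mod 403 = 71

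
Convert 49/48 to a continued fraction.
[1; 48]

Euclidean algorithm steps:
49 = 1 × 48 + 1
48 = 48 × 1 + 0
Continued fraction: [1; 48]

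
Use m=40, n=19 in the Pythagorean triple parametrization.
(1239, 1520, 1961)

Euclid's formula: a = m² - n², b = 2mn, c = m² + n²
m = 40, n = 19
a = 40² - 19² = 1600 - 361 = 1239
b = 2 × 40 × 19 = 1520
c = 40² + 19² = 1600 + 361 = 1961
Verification: 1239² + 1520² = 1535121 + 2310400 = 3845521 = 1961² ✓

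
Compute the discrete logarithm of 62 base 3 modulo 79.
60

Baby-step giant-step with step n = ⌈√79⌉ = 9.
Baby steps 3^j mod 79 (j:value) for j=0..8: 0:1, 1:3, 2:9, 3:27, 4:2, 5:6, 6:18, 7:54, 8:4.
Giant-step multiplier: 3^(-9) ≡ 3^(78-9) = 3^69 ≡ 33 (mod 79).
Giant steps γ_i = 62·33^i mod 79: γ_0=62, γ_1=71, γ_2=52, γ_3=57, γ_4=64, γ_5=58, γ_6=18 (in table at j=6).
x = i·n + j = 6·9 + 6 = 60.
Check: 3^60 ≡ 62 (mod 79).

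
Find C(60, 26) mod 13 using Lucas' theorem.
6

Using Lucas' theorem:
Write n=60 and k=26 in base 13:
n in base 13: [4, 8]
k in base 13: [2, 0]
C(60,26) mod 13 = ∏ C(n_i, k_i) mod 13
Digit binomials (mod 13): C(4,2) = 6; C(8,0) = 1
Product: 6 × 1 = 6 ≡ 6 (mod 13)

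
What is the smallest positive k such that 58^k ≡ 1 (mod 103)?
51

103 is prime, so ord(58) divides φ(103) = 102.
Divisors of 102: 1, 2, 3, 6, 17, 34, 51, 102.
Repeated squaring: 58^1 ≡ 58, 58^2 ≡ 68, 58^4 ≡ 92, 58^8 ≡ 18, 58^16 ≡ 15, 58^32 ≡ 19, 58^64 ≡ 52 (mod 103).
Test 58^d mod 103 for each divisor d in increasing order:
58^1 ≡ 58
58^2 ≡ 68
58^3 = 58^2·58^1 ≡ 30
58^6 = 58^4·58^2 ≡ 76
58^17 = 58^16·58^1 ≡ 46
58^34 = 58^32·58^2 ≡ 56
58^51 = 58^32·58^16·58^2·58^1 ≡ 1  ← first divisor giving 1
The order is 51.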